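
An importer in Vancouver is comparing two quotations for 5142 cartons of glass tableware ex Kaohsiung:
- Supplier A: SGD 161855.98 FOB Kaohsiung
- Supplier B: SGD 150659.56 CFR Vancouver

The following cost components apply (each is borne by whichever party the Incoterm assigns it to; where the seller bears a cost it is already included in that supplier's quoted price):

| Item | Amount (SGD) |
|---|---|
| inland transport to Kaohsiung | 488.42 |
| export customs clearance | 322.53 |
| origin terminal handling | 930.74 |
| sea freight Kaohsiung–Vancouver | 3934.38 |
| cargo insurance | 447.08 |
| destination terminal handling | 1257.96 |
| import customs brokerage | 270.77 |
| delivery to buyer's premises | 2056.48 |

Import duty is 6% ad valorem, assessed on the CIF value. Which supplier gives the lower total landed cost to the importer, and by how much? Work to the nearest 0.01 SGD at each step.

Supplier B is cheaper by SGD 16038.65

Supplier A (FOB):
CIF value = FOB price + freight + insurance = 161855.98 + 3934.38 + 447.08 = 166237.44
Import duty = 166237.44 × 6% = 9974.25
Buyer bears (A): 3934.38 + 447.08 + 1257.96 + 270.77 + 2056.48 = 7966.67
Landed cost (A) = invoice 161855.98 + 7966.67 + duty 9974.25 = 179796.90
Supplier B (CFR):
CIF value = CFR price + insurance = 150659.56 + 447.08 = 151106.64
Import duty = 151106.64 × 6% = 9066.40
Buyer bears (B): 447.08 + 1257.96 + 270.77 + 2056.48 = 4032.29
Landed cost (B) = invoice 150659.56 + 4032.29 + duty 9066.40 = 163758.25
Difference = |179796.90 − 163758.25| = 16038.65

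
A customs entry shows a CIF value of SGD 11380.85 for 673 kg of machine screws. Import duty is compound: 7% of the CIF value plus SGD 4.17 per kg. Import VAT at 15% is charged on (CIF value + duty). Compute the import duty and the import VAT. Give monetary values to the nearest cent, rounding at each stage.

Import duty: SGD 3603.07; import VAT: SGD 2247.59

Ad valorem component: 11380.85 × 7% = 796.66
Specific component: 673 × 4.17 = 2806.41
Import duty = 796.66 + 2806.41 = 3603.07
VAT base = CIF + duty = 11380.85 + 3603.07 = 14983.92
Import VAT = 14983.92 × 15% = 2247.59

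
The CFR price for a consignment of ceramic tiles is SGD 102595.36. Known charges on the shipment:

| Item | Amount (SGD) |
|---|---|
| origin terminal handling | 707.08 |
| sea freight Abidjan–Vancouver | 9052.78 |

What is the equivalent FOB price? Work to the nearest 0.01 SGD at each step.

Not relevant to the conversion: origin terminal — on the seller under both CFR and FOB; already in the CFR price and stays in the FOB price.
From CFR to FOB, the seller no longer bears: freight.
FOB price = 102595.36 − 9052.78 = 93542.58

FOB price: SGD 93542.58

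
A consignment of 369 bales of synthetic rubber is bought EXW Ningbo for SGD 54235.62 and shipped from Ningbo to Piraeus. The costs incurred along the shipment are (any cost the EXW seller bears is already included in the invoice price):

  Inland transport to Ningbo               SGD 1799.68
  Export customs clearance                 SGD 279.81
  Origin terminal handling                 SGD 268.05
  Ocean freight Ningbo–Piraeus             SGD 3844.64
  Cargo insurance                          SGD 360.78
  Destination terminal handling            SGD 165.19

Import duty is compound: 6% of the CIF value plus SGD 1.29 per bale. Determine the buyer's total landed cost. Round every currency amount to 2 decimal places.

Total landed cost: SGD 65077.09

EXW: the seller makes goods available at their premises; the buyer bears all onward costs.
CIF value = EXW price + inland to port + export clearance + origin terminal + freight + insurance = 54235.62 + 1799.68 + 279.81 + 268.05 + 3844.64 + 360.78 = 60788.58
Ad valorem component: 60788.58 × 6% = 3647.31
Specific component: 369 × 1.29 = 476.01
Import duty = 3647.31 + 476.01 = 4123.32
Buyer bears: inland to port 1799.68 + export clearance 279.81 + origin terminal 268.05 + freight 3844.64 + insurance 360.78 + destination terminal 165.19 + duty 4123.32 = 10841.47
Landed cost = invoice 54235.62 + 10841.47 = 65077.09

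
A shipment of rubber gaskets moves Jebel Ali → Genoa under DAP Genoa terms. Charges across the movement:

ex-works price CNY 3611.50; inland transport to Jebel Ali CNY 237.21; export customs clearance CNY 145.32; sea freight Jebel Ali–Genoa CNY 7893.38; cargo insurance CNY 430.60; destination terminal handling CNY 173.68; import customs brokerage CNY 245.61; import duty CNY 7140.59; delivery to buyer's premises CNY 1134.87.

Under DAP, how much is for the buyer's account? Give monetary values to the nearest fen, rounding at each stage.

DAP: the seller bears all costs to the named destination except import duty and clearance.
Seller's account: goods 3611.50 + inland to port 237.21 + export clearance 145.32 + freight 7893.38 + insurance 430.60 + destination terminal 173.68 + delivery 1134.87 = 13626.56
Buyer's account: brokerage 245.61 + duty 7140.59 = 7386.20

Buyer's account: CNY 7386.20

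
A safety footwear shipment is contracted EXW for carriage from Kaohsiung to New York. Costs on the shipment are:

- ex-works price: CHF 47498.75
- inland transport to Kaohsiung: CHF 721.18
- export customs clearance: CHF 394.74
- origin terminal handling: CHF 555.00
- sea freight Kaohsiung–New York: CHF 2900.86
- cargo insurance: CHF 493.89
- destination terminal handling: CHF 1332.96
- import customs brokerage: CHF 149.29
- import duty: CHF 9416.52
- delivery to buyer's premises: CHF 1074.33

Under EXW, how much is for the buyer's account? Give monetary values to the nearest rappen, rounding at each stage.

Buyer's account: CHF 17038.77

EXW: the seller makes goods available at their premises; the buyer bears all onward costs.
Seller's account: goods 47498.75 = 47498.75
Buyer's account: inland to port 721.18 + export clearance 394.74 + origin terminal 555.00 + freight 2900.86 + insurance 493.89 + destination terminal 1332.96 + brokerage 149.29 + duty 9416.52 + delivery 1074.33 = 17038.77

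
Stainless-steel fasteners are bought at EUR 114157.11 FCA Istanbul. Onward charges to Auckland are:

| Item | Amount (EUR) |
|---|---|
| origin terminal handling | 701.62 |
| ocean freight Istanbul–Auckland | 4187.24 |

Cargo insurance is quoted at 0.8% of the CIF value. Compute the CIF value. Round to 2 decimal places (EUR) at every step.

Let C be the CIF value. C = FCA price + pre-shipment costs + freight + 0.8% × C
C − 0.8% × C = 114157.11 + 701.62 + 4187.24
0.992 × C = 119045.97
C = 119045.97 / 0.992 = 120006.02
Insurance premium = 0.8% × 120006.02 = 960.05

CIF value: EUR 120006.02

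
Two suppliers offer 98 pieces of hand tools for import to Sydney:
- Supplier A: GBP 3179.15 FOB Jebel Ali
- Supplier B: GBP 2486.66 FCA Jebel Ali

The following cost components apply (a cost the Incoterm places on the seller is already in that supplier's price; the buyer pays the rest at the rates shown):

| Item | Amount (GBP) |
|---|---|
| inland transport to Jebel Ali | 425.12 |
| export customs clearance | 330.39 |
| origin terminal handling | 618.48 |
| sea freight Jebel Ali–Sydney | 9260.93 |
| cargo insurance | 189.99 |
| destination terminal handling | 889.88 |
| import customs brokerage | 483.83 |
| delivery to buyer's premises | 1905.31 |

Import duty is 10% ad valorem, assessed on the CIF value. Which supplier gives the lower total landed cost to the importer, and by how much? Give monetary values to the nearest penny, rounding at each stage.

Supplier B is cheaper by GBP 81.41

Supplier A (FOB):
CIF value = FOB price + freight + insurance = 3179.15 + 9260.93 + 189.99 = 12630.07
Import duty = 12630.07 × 10% = 1263.01
Buyer bears (A): 9260.93 + 189.99 + 889.88 + 483.83 + 1905.31 = 12729.94
Landed cost (A) = invoice 3179.15 + 12729.94 + duty 1263.01 = 17172.10
Supplier B (FCA):
CIF value = FCA price + origin terminal + freight + insurance = 2486.66 + 618.48 + 9260.93 + 189.99 = 12556.06
Import duty = 12556.06 × 10% = 1255.61
Buyer bears (B): 618.48 + 9260.93 + 189.99 + 889.88 + 483.83 + 1905.31 = 13348.42
Landed cost (B) = invoice 2486.66 + 13348.42 + duty 1255.61 = 17090.69
Difference = |17172.10 − 17090.69| = 81.41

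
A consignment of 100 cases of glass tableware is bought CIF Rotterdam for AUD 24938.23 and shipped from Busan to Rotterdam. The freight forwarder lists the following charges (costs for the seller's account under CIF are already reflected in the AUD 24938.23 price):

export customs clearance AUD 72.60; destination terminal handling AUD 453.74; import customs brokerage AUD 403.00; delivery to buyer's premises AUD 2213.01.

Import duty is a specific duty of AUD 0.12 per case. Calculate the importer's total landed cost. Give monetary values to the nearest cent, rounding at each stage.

CIF: the seller pays costs through ocean freight and marine insurance to the destination port.
Already in the invoice (seller's account under CIF): export clearance — exclude.
The CIF price already equals the CIF value: 24938.23
Import duty = 100 × 0.12 = 12.00
Buyer bears: destination terminal 453.74 + brokerage 403.00 + delivery 2213.01 + duty 12.00 = 3081.75
Landed cost = invoice 24938.23 + 3081.75 = 28019.98

Total landed cost: AUD 28019.98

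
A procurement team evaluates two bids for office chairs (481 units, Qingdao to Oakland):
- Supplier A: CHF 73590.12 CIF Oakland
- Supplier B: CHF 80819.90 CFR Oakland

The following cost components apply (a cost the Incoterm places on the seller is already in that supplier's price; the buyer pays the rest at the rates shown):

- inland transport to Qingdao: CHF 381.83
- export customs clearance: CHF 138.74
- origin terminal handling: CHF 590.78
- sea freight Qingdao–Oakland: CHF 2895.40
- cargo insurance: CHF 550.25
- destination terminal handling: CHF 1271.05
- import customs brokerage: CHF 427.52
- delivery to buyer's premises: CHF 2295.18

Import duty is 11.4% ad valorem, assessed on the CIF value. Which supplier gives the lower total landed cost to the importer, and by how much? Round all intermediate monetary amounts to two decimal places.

Supplier A (CIF):
The CIF price already equals the CIF value: 73590.12
Import duty = 73590.12 × 11.4% = 8389.27
Buyer bears (A): 1271.05 + 427.52 + 2295.18 = 3993.75
Landed cost (A) = invoice 73590.12 + 3993.75 + duty 8389.27 = 85973.14
Supplier B (CFR):
CIF value = CFR price + insurance = 80819.90 + 550.25 = 81370.15
Import duty = 81370.15 × 11.4% = 9276.20
Buyer bears (B): 550.25 + 1271.05 + 427.52 + 2295.18 = 4544.00
Landed cost (B) = invoice 80819.90 + 4544.00 + duty 9276.20 = 94640.10
Difference = |85973.14 − 94640.10| = 8666.96

Supplier A is cheaper by CHF 8666.96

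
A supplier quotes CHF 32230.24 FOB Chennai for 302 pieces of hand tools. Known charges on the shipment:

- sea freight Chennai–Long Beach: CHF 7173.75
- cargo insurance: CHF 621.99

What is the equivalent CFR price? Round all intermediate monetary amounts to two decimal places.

Not relevant to the conversion: insurance — on the buyer under both terms; not part of either seller's price.
From FOB to CFR, the seller additionally bears: freight.
CFR price = 32230.24 + 7173.75 = 39403.99

CFR price: CHF 39403.99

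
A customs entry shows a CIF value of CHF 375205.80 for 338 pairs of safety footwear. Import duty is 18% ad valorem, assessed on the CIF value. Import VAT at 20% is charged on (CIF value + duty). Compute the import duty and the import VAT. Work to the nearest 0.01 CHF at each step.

Import duty = 375205.80 × 18% = 67537.04
VAT base = CIF + duty = 375205.80 + 67537.04 = 442742.84
Import VAT = 442742.84 × 20% = 88548.57

Import duty: CHF 67537.04; import VAT: CHF 88548.57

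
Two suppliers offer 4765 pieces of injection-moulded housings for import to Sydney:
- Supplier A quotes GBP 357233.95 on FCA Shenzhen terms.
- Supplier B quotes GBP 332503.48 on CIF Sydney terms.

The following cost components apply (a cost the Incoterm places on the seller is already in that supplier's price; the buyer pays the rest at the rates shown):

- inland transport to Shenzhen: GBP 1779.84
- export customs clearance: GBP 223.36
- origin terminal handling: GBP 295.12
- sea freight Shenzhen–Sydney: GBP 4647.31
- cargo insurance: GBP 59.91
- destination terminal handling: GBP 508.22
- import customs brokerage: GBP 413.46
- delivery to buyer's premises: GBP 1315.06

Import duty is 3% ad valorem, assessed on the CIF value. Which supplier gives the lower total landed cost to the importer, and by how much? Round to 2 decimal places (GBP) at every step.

Supplier A (FCA):
CIF value = FCA price + origin terminal + freight + insurance = 357233.95 + 295.12 + 4647.31 + 59.91 = 362236.29
Import duty = 362236.29 × 3% = 10867.09
Buyer bears (A): 295.12 + 4647.31 + 59.91 + 508.22 + 413.46 + 1315.06 = 7239.08
Landed cost (A) = invoice 357233.95 + 7239.08 + duty 10867.09 = 375340.12
Supplier B (CIF):
The CIF price already equals the CIF value: 332503.48
Import duty = 332503.48 × 3% = 9975.10
Buyer bears (B): 508.22 + 413.46 + 1315.06 = 2236.74
Landed cost (B) = invoice 332503.48 + 2236.74 + duty 9975.10 = 344715.32
Difference = |375340.12 − 344715.32| = 30624.80

Supplier B is cheaper by GBP 30624.80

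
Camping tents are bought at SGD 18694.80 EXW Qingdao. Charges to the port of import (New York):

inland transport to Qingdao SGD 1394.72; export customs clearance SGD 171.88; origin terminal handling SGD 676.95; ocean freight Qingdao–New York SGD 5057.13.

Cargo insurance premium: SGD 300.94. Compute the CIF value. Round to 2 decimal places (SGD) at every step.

CIF value: SGD 26296.42

CIF = EXW price + pre-shipment costs + freight + insurance
CIF = 18694.80 + 1394.72 + 171.88 + 676.95 + 5057.13 + 300.94 = 26296.42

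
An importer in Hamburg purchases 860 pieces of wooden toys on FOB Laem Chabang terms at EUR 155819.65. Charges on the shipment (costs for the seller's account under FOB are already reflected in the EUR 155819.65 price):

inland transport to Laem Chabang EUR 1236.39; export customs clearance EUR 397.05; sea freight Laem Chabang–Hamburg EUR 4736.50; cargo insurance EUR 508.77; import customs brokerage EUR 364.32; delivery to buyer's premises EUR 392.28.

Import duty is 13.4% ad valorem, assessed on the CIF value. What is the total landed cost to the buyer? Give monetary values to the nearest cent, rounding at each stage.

FOB: the seller bears costs until goods are on board at the origin port; the buyer bears freight, insurance and all costs thereafter.
Already in the invoice (seller's account under FOB): inland to port, export clearance — exclude.
CIF value = FOB price + freight + insurance = 155819.65 + 4736.50 + 508.77 = 161064.92
Import duty = 161064.92 × 13.4% = 21582.70
Buyer bears: freight 4736.50 + insurance 508.77 + brokerage 364.32 + delivery 392.28 + duty 21582.70 = 27584.57
Landed cost = invoice 155819.65 + 27584.57 = 183404.22

Total landed cost: EUR 183404.22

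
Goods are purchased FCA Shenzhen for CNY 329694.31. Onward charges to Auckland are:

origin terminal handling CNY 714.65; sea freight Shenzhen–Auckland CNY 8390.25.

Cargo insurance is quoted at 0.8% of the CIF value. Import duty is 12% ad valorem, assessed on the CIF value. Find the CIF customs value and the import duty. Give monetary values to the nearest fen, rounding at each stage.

Let C be the CIF value. C = FCA price + pre-shipment costs + freight + 0.8% × C
C − 0.8% × C = 329694.31 + 714.65 + 8390.25
0.992 × C = 338799.21
C = 338799.21 / 0.992 = 341531.46
Insurance premium = 0.8% × 341531.46 = 2732.25
Import duty = 341531.46 × 12% = 40983.78

CIF value: CNY 341531.46; import duty: CNY 40983.78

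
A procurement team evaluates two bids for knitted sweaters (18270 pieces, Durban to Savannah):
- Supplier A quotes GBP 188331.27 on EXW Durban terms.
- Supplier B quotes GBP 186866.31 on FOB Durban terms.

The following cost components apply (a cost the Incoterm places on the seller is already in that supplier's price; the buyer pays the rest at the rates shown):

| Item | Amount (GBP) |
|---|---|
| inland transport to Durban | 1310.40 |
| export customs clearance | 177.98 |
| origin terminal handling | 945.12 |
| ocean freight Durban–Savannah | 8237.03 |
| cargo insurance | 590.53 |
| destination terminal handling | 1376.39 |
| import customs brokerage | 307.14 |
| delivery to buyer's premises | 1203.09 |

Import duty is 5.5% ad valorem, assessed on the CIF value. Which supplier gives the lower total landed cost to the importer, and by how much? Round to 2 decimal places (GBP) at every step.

Supplier A (EXW):
CIF value = EXW price + inland to port + export clearance + origin terminal + freight + insurance = 188331.27 + 1310.40 + 177.98 + 945.12 + 8237.03 + 590.53 = 199592.33
Import duty = 199592.33 × 5.5% = 10977.58
Buyer bears (A): 1310.40 + 177.98 + 945.12 + 8237.03 + 590.53 + 1376.39 + 307.14 + 1203.09 = 14147.68
Landed cost (A) = invoice 188331.27 + 14147.68 + duty 10977.58 = 213456.53
Supplier B (FOB):
CIF value = FOB price + freight + insurance = 186866.31 + 8237.03 + 590.53 = 195693.87
Import duty = 195693.87 × 5.5% = 10763.16
Buyer bears (B): 8237.03 + 590.53 + 1376.39 + 307.14 + 1203.09 = 11714.18
Landed cost (B) = invoice 186866.31 + 11714.18 + duty 10763.16 = 209343.65
Difference = |213456.53 − 209343.65| = 4112.88

Supplier B is cheaper by GBP 4112.88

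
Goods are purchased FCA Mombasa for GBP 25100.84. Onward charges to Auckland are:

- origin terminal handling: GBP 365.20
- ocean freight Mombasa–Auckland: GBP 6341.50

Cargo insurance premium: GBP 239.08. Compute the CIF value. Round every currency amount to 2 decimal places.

CIF = FCA price + pre-shipment costs + freight + insurance
CIF = 25100.84 + 365.20 + 6341.50 + 239.08 = 32046.62

CIF value: GBP 32046.62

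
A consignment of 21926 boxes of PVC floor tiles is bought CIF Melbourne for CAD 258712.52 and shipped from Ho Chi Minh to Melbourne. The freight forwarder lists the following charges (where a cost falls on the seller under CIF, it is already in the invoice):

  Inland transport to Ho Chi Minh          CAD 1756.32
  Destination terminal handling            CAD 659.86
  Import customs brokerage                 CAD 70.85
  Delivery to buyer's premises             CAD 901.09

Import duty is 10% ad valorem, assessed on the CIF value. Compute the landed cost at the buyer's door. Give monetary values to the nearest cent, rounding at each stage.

Total landed cost: CAD 286215.57

CIF: the seller pays costs through ocean freight and marine insurance to the destination port.
Already in the invoice (seller's account under CIF): inland to port — exclude.
The CIF price already equals the CIF value: 258712.52
Import duty = 258712.52 × 10% = 25871.25
Buyer bears: destination terminal 659.86 + brokerage 70.85 + delivery 901.09 + duty 25871.25 = 27503.05
Landed cost = invoice 258712.52 + 27503.05 = 286215.57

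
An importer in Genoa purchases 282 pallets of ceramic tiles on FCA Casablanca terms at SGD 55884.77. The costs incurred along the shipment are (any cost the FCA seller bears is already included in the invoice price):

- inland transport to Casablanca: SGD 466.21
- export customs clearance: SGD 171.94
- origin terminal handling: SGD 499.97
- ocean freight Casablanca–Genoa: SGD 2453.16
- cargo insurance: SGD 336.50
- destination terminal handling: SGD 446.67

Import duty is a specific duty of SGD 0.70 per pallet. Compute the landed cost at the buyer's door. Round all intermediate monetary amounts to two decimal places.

Total landed cost: SGD 59818.47

FCA: the seller delivers export-cleared goods to the carrier; the buyer bears costs from that point.
Already in the invoice (seller's account under FCA): inland to port, export clearance — exclude.
CIF value = FCA price + origin terminal + freight + insurance = 55884.77 + 499.97 + 2453.16 + 336.50 = 59174.40
Import duty = 282 × 0.70 = 197.40
Buyer bears: origin terminal 499.97 + freight 2453.16 + insurance 336.50 + destination terminal 446.67 + duty 197.40 = 3933.70
Landed cost = invoice 55884.77 + 3933.70 = 59818.47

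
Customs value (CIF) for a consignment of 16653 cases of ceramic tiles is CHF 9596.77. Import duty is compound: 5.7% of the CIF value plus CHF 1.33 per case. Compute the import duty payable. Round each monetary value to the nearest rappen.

Ad valorem component: 9596.77 × 5.7% = 547.02
Specific component: 16653 × 1.33 = 22148.49
Import duty = 547.02 + 22148.49 = 22695.51

Import duty: CHF 22695.51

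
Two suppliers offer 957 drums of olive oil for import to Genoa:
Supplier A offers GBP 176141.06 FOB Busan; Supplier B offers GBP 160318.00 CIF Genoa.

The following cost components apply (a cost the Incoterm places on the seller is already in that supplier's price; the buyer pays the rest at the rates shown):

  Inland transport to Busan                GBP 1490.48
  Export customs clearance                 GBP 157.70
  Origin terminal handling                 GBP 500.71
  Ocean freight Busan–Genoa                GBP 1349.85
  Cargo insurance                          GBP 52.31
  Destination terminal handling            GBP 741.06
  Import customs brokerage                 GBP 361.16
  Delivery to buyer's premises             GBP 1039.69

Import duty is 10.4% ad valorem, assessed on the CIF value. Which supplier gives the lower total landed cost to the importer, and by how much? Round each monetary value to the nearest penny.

Supplier A (FOB):
CIF value = FOB price + freight + insurance = 176141.06 + 1349.85 + 52.31 = 177543.22
Import duty = 177543.22 × 10.4% = 18464.49
Buyer bears (A): 1349.85 + 52.31 + 741.06 + 361.16 + 1039.69 = 3544.07
Landed cost (A) = invoice 176141.06 + 3544.07 + duty 18464.49 = 198149.62
Supplier B (CIF):
The CIF price already equals the CIF value: 160318.00
Import duty = 160318.00 × 10.4% = 16673.07
Buyer bears (B): 741.06 + 361.16 + 1039.69 = 2141.91
Landed cost (B) = invoice 160318.00 + 2141.91 + duty 16673.07 = 179132.98
Difference = |198149.62 − 179132.98| = 19016.64

Supplier B is cheaper by GBP 19016.64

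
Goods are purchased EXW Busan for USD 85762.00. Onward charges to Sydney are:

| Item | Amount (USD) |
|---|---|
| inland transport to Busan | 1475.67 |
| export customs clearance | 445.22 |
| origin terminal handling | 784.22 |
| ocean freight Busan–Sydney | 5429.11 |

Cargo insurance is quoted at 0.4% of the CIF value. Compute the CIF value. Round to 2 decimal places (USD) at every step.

Let C be the CIF value. C = EXW price + pre-shipment costs + freight + 0.4% × C
C − 0.4% × C = 85762.00 + 1475.67 + 445.22 + 784.22 + 5429.11
0.996 × C = 93896.22
C = 93896.22 / 0.996 = 94273.31
Insurance premium = 0.4% × 94273.31 = 377.09

CIF value: USD 94273.31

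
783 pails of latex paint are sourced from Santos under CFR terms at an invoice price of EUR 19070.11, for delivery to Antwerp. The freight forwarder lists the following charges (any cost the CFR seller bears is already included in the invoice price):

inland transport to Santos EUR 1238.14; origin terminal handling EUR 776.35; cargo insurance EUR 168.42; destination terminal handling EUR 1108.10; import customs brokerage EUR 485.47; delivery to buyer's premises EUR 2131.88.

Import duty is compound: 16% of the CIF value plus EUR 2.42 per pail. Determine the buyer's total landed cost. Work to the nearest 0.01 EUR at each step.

CFR: the seller pays costs through ocean freight to the destination port, but not insurance.
Already in the invoice (seller's account under CFR): inland to port, origin terminal — exclude.
CIF value = CFR price + insurance = 19070.11 + 168.42 = 19238.53
Ad valorem component: 19238.53 × 16% = 3078.16
Specific component: 783 × 2.42 = 1894.86
Import duty = 3078.16 + 1894.86 = 4973.02
Buyer bears: insurance 168.42 + destination terminal 1108.10 + brokerage 485.47 + delivery 2131.88 + duty 4973.02 = 8866.89
Landed cost = invoice 19070.11 + 8866.89 = 27937.00

Total landed cost: EUR 27937.00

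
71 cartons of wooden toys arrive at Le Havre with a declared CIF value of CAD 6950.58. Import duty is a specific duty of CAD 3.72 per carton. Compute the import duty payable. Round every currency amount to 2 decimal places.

Import duty = 71 × 3.72 = 264.12

Import duty: CAD 264.12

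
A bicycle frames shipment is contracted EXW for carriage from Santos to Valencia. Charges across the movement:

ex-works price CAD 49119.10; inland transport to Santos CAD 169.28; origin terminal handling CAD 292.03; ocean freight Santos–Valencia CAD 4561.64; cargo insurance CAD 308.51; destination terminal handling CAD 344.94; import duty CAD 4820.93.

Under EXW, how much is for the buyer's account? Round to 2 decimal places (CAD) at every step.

Buyer's account: CAD 10497.33

EXW: the seller makes goods available at their premises; the buyer bears all onward costs.
Seller's account: goods 49119.10 = 49119.10
Buyer's account: inland to port 169.28 + origin terminal 292.03 + freight 4561.64 + insurance 308.51 + destination terminal 344.94 + duty 4820.93 = 10497.33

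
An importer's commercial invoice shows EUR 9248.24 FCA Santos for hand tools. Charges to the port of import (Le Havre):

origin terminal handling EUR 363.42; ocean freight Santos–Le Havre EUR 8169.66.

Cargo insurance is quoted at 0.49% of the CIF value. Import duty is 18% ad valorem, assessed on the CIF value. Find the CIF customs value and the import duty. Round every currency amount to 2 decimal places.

CIF value: EUR 17868.88; import duty: EUR 3216.40

Let C be the CIF value. C = FCA price + pre-shipment costs + freight + 0.49% × C
C − 0.49% × C = 9248.24 + 363.42 + 8169.66
0.9951 × C = 17781.32
C = 17781.32 / 0.9951 = 17868.88
Insurance premium = 0.49% × 17868.88 = 87.56
Import duty = 17868.88 × 18% = 3216.40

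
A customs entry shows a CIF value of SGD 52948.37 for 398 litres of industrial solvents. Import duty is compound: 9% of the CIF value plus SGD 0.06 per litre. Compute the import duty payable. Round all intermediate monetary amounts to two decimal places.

Import duty: SGD 4789.23

Ad valorem component: 52948.37 × 9% = 4765.35
Specific component: 398 × 0.06 = 23.88
Import duty = 4765.35 + 23.88 = 4789.23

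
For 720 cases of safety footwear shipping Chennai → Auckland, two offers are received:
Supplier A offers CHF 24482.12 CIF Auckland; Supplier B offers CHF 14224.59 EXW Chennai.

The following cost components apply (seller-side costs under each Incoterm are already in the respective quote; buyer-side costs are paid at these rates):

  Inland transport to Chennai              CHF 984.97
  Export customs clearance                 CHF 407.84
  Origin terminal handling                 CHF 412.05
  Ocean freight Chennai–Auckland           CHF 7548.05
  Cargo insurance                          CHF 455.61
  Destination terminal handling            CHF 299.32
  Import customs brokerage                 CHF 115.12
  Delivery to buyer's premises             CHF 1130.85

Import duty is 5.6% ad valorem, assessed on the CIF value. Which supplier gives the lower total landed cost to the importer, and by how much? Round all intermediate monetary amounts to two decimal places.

Supplier A (CIF):
The CIF price already equals the CIF value: 24482.12
Import duty = 24482.12 × 5.6% = 1371.00
Buyer bears (A): 299.32 + 115.12 + 1130.85 = 1545.29
Landed cost (A) = invoice 24482.12 + 1545.29 + duty 1371.00 = 27398.41
Supplier B (EXW):
CIF value = EXW price + inland to port + export clearance + origin terminal + freight + insurance = 14224.59 + 984.97 + 407.84 + 412.05 + 7548.05 + 455.61 = 24033.11
Import duty = 24033.11 × 5.6% = 1345.85
Buyer bears (B): 984.97 + 407.84 + 412.05 + 7548.05 + 455.61 + 299.32 + 115.12 + 1130.85 = 11353.81
Landed cost (B) = invoice 14224.59 + 11353.81 + duty 1345.85 = 26924.25
Difference = |27398.41 − 26924.25| = 474.16

Supplier B is cheaper by CHF 474.16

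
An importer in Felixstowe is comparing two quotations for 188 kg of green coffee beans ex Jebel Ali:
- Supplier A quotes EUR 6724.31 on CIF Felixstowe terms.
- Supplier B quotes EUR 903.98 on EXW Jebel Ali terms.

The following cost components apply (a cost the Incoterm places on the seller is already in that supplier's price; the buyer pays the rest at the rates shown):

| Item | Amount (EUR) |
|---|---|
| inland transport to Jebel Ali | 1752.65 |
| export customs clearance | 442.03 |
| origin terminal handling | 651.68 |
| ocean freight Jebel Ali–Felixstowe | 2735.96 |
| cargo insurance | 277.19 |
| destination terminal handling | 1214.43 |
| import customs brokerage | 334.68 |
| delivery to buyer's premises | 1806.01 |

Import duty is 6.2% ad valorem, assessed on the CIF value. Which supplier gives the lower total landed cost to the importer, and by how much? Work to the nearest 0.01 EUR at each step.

Supplier A (CIF):
The CIF price already equals the CIF value: 6724.31
Import duty = 6724.31 × 6.2% = 416.91
Buyer bears (A): 1214.43 + 334.68 + 1806.01 = 3355.12
Landed cost (A) = invoice 6724.31 + 3355.12 + duty 416.91 = 10496.34
Supplier B (EXW):
CIF value = EXW price + inland to port + export clearance + origin terminal + freight + insurance = 903.98 + 1752.65 + 442.03 + 651.68 + 2735.96 + 277.19 = 6763.49
Import duty = 6763.49 × 6.2% = 419.34
Buyer bears (B): 1752.65 + 442.03 + 651.68 + 2735.96 + 277.19 + 1214.43 + 334.68 + 1806.01 = 9214.63
Landed cost (B) = invoice 903.98 + 9214.63 + duty 419.34 = 10537.95
Difference = |10496.34 − 10537.95| = 41.61

Supplier A is cheaper by EUR 41.61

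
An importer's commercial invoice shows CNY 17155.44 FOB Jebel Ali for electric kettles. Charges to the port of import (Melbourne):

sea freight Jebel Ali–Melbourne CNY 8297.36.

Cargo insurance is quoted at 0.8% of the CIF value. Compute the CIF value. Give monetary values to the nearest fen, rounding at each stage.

Let C be the CIF value. C = FOB price + freight + 0.8% × C
C − 0.8% × C = 17155.44 + 8297.36
0.992 × C = 25452.80
C = 25452.80 / 0.992 = 25658.06
Insurance premium = 0.8% × 25658.06 = 205.26

CIF value: CNY 25658.06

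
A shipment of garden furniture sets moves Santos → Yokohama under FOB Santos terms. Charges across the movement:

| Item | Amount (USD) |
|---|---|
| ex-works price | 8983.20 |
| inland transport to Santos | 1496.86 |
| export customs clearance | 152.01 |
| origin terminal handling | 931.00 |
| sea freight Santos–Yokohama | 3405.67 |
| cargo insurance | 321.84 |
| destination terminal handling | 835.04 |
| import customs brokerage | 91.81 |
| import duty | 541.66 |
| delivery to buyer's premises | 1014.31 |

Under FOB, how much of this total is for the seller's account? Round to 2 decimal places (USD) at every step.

Seller's account: USD 11563.07

FOB: the seller bears costs until goods are on board at the origin port; the buyer bears freight, insurance and all costs thereafter.
Seller's account: goods 8983.20 + inland to port 1496.86 + export clearance 152.01 + origin terminal 931.00 = 11563.07
Buyer's account: freight 3405.67 + insurance 321.84 + destination terminal 835.04 + brokerage 91.81 + duty 541.66 + delivery 1014.31 = 6210.33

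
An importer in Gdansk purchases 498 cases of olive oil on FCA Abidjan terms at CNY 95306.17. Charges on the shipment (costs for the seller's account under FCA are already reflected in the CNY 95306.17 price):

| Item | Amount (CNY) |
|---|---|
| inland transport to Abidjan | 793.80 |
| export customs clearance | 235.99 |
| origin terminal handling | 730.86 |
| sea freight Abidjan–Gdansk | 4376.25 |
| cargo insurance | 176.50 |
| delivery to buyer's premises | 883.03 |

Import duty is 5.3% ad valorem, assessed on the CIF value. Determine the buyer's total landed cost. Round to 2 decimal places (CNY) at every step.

FCA: the seller delivers export-cleared goods to the carrier; the buyer bears costs from that point.
Already in the invoice (seller's account under FCA): inland to port, export clearance — exclude.
CIF value = FCA price + origin terminal + freight + insurance = 95306.17 + 730.86 + 4376.25 + 176.50 = 100589.78
Import duty = 100589.78 × 5.3% = 5331.26
Buyer bears: origin terminal 730.86 + freight 4376.25 + insurance 176.50 + delivery 883.03 + duty 5331.26 = 11497.90
Landed cost = invoice 95306.17 + 11497.90 = 106804.07

Total landed cost: CNY 106804.07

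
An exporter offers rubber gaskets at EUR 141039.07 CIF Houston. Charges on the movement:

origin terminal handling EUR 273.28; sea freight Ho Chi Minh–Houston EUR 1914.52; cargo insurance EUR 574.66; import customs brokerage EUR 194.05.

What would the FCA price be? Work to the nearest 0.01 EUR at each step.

FCA price: EUR 138276.61

Not relevant to the conversion: brokerage — on the buyer under both terms; not part of either seller's price.
From CIF to FCA, the seller no longer bears: origin terminal, freight, insurance.
FCA price = 141039.07 − 273.28 − 1914.52 − 574.66 = 138276.61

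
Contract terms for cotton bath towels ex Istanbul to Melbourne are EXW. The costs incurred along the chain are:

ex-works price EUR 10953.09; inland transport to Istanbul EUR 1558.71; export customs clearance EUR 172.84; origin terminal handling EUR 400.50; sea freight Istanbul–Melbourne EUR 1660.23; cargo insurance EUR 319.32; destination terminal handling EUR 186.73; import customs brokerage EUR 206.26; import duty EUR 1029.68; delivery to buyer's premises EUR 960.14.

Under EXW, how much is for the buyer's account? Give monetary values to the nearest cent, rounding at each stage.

Buyer's account: EUR 6494.41

EXW: the seller makes goods available at their premises; the buyer bears all onward costs.
Seller's account: goods 10953.09 = 10953.09
Buyer's account: inland to port 1558.71 + export clearance 172.84 + origin terminal 400.50 + freight 1660.23 + insurance 319.32 + destination terminal 186.73 + brokerage 206.26 + duty 1029.68 + delivery 960.14 = 6494.41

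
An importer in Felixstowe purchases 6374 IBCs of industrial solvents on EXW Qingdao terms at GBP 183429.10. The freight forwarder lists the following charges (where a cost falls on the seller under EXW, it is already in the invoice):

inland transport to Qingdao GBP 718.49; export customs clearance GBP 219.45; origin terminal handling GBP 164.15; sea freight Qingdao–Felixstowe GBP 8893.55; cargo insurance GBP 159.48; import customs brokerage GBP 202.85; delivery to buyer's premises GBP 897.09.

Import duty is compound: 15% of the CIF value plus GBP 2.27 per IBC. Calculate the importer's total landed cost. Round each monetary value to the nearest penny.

Total landed cost: GBP 238190.77

EXW: the seller makes goods available at their premises; the buyer bears all onward costs.
CIF value = EXW price + inland to port + export clearance + origin terminal + freight + insurance = 183429.10 + 718.49 + 219.45 + 164.15 + 8893.55 + 159.48 = 193584.22
Ad valorem component: 193584.22 × 15% = 29037.63
Specific component: 6374 × 2.27 = 14468.98
Import duty = 29037.63 + 14468.98 = 43506.61
Buyer bears: inland to port 718.49 + export clearance 219.45 + origin terminal 164.15 + freight 8893.55 + insurance 159.48 + brokerage 202.85 + delivery 897.09 + duty 43506.61 = 54761.67
Landed cost = invoice 183429.10 + 54761.67 = 238190.77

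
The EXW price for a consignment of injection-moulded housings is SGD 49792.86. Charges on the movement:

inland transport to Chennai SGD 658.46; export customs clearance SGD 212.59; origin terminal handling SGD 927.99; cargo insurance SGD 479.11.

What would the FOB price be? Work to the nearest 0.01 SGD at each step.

Not relevant to the conversion: insurance — on the buyer under both terms; not part of either seller's price.
From EXW to FOB, the seller additionally bears: inland to port, export clearance, origin terminal.
FOB price = 49792.86 + 658.46 + 212.59 + 927.99 = 51591.90

FOB price: SGD 51591.90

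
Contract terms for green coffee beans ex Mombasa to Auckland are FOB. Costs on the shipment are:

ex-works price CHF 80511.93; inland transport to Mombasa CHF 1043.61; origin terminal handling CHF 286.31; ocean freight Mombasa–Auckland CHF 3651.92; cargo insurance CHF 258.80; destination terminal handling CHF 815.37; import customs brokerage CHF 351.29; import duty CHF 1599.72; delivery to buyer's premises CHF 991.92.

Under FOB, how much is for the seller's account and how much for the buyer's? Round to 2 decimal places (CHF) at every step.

FOB: the seller bears costs until goods are on board at the origin port; the buyer bears freight, insurance and all costs thereafter.
Seller's account: goods 80511.93 + inland to port 1043.61 + origin terminal 286.31 = 81841.85
Buyer's account: freight 3651.92 + insurance 258.80 + destination terminal 815.37 + brokerage 351.29 + duty 1599.72 + delivery 991.92 = 7669.02

Seller: CHF 81841.85; buyer: CHF 7669.02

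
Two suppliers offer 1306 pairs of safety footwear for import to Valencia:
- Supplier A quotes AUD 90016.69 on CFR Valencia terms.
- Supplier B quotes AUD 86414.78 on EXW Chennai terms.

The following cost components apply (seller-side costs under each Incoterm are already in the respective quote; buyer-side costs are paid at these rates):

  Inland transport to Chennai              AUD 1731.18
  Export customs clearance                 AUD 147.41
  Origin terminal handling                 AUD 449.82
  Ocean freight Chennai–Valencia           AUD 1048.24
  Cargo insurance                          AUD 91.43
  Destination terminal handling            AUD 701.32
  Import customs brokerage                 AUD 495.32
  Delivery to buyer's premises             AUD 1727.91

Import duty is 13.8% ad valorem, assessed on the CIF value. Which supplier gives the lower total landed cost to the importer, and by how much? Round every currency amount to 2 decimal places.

Supplier B is cheaper by AUD 256.35

Supplier A (CFR):
CIF value = CFR price + insurance = 90016.69 + 91.43 = 90108.12
Import duty = 90108.12 × 13.8% = 12434.92
Buyer bears (A): 91.43 + 701.32 + 495.32 + 1727.91 = 3015.98
Landed cost (A) = invoice 90016.69 + 3015.98 + duty 12434.92 = 105467.59
Supplier B (EXW):
CIF value = EXW price + inland to port + export clearance + origin terminal + freight + insurance = 86414.78 + 1731.18 + 147.41 + 449.82 + 1048.24 + 91.43 = 89882.86
Import duty = 89882.86 × 13.8% = 12403.83
Buyer bears (B): 1731.18 + 147.41 + 449.82 + 1048.24 + 91.43 + 701.32 + 495.32 + 1727.91 = 6392.63
Landed cost (B) = invoice 86414.78 + 6392.63 + duty 12403.83 = 105211.24
Difference = |105467.59 − 105211.24| = 256.35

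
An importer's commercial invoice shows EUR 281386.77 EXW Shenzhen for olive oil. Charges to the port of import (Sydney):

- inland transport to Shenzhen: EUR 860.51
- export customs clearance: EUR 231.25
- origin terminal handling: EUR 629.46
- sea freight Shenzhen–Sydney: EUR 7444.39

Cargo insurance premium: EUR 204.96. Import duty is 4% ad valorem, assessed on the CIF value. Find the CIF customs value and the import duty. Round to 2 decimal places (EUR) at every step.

CIF value: EUR 290757.34; import duty: EUR 11630.29

CIF = EXW price + pre-shipment costs + freight + insurance
CIF = 281386.77 + 860.51 + 231.25 + 629.46 + 7444.39 + 204.96 = 290757.34
Import duty = 290757.34 × 4% = 11630.29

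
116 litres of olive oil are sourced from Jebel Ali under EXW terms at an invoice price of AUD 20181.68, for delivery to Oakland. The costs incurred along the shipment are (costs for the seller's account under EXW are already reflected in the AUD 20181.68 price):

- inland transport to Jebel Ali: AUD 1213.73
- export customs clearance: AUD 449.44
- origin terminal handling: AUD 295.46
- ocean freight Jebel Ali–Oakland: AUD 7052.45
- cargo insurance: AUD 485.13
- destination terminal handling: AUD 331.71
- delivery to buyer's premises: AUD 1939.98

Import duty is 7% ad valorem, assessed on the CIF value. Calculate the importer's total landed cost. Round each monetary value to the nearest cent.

Total landed cost: AUD 34027.03

EXW: the seller makes goods available at their premises; the buyer bears all onward costs.
CIF value = EXW price + inland to port + export clearance + origin terminal + freight + insurance = 20181.68 + 1213.73 + 449.44 + 295.46 + 7052.45 + 485.13 = 29677.89
Import duty = 29677.89 × 7% = 2077.45
Buyer bears: inland to port 1213.73 + export clearance 449.44 + origin terminal 295.46 + freight 7052.45 + insurance 485.13 + destination terminal 331.71 + delivery 1939.98 + duty 2077.45 = 13845.35
Landed cost = invoice 20181.68 + 13845.35 = 34027.03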